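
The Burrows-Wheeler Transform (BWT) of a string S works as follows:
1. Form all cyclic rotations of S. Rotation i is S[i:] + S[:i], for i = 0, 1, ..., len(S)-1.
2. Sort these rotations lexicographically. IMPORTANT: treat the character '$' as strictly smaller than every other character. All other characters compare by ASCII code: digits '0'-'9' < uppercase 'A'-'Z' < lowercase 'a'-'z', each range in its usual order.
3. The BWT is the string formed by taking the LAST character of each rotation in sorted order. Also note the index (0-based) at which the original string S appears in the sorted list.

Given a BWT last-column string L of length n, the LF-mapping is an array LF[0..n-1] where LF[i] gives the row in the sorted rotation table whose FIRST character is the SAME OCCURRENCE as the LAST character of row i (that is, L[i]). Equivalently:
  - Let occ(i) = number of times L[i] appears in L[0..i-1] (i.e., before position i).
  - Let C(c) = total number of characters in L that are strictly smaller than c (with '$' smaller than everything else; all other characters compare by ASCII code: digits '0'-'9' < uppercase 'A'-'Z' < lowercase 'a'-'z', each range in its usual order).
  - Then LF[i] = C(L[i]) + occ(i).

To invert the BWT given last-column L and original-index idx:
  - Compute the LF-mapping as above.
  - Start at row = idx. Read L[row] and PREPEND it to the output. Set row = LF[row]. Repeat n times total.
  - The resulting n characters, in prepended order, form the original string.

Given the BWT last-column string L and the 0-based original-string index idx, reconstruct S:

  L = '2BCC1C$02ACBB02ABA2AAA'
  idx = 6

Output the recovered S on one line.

Answer: 2B02C0ACABBAC2AABAC12$

Derivation:
LF mapping: 4 14 18 19 3 20 0 1 5 8 21 15 16 2 6 9 17 10 7 11 12 13
Walk LF starting at row 6, prepending L[row]:
  step 1: row=6, L[6]='$', prepend. Next row=LF[6]=0
  step 2: row=0, L[0]='2', prepend. Next row=LF[0]=4
  step 3: row=4, L[4]='1', prepend. Next row=LF[4]=3
  step 4: row=3, L[3]='C', prepend. Next row=LF[3]=19
  step 5: row=19, L[19]='A', prepend. Next row=LF[19]=11
  step 6: row=11, L[11]='B', prepend. Next row=LF[11]=15
  step 7: row=15, L[15]='A', prepend. Next row=LF[15]=9
  step 8: row=9, L[9]='A', prepend. Next row=LF[9]=8
  step 9: row=8, L[8]='2', prepend. Next row=LF[8]=5
  step 10: row=5, L[5]='C', prepend. Next row=LF[5]=20
  step 11: row=20, L[20]='A', prepend. Next row=LF[20]=12
  step 12: row=12, L[12]='B', prepend. Next row=LF[12]=16
  step 13: row=16, L[16]='B', prepend. Next row=LF[16]=17
  step 14: row=17, L[17]='A', prepend. Next row=LF[17]=10
  step 15: row=10, L[10]='C', prepend. Next row=LF[10]=21
  step 16: row=21, L[21]='A', prepend. Next row=LF[21]=13
  step 17: row=13, L[13]='0', prepend. Next row=LF[13]=2
  step 18: row=2, L[2]='C', prepend. Next row=LF[2]=18
  step 19: row=18, L[18]='2', prepend. Next row=LF[18]=7
  step 20: row=7, L[7]='0', prepend. Next row=LF[7]=1
  step 21: row=1, L[1]='B', prepend. Next row=LF[1]=14
  step 22: row=14, L[14]='2', prepend. Next row=LF[14]=6
Reversed output: 2B02C0ACABBAC2AABAC12$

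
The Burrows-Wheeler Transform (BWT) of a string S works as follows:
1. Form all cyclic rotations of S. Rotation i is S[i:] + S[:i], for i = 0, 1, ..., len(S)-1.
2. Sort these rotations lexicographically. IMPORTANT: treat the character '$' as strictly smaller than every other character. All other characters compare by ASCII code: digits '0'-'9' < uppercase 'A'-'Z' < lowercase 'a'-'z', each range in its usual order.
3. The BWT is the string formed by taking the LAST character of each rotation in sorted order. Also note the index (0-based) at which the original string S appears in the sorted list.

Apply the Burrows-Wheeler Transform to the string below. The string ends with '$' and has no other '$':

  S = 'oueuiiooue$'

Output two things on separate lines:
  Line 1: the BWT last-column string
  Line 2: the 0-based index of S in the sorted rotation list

All 11 rotations (rotation i = S[i:]+S[:i]):
  rot[0] = oueuiiooue$
  rot[1] = ueuiiooue$o
  rot[2] = euiiooue$ou
  rot[3] = uiiooue$oue
  rot[4] = iiooue$oueu
  rot[5] = iooue$oueui
  rot[6] = ooue$oueuii
  rot[7] = oue$oueuiio
  rot[8] = ue$oueuiioo
  rot[9] = e$oueuiioou
  rot[10] = $oueuiiooue
Sorted (with $ < everything):
  sorted[0] = $oueuiiooue  (last char: 'e')
  sorted[1] = e$oueuiioou  (last char: 'u')
  sorted[2] = euiiooue$ou  (last char: 'u')
  sorted[3] = iiooue$oueu  (last char: 'u')
  sorted[4] = iooue$oueui  (last char: 'i')
  sorted[5] = ooue$oueuii  (last char: 'i')
  sorted[6] = oue$oueuiio  (last char: 'o')
  sorted[7] = oueuiiooue$  (last char: '$')
  sorted[8] = ue$oueuiioo  (last char: 'o')
  sorted[9] = ueuiiooue$o  (last char: 'o')
  sorted[10] = uiiooue$oue  (last char: 'e')
Last column: euuuiio$ooe
Original string S is at sorted index 7

Answer: euuuiio$ooe
7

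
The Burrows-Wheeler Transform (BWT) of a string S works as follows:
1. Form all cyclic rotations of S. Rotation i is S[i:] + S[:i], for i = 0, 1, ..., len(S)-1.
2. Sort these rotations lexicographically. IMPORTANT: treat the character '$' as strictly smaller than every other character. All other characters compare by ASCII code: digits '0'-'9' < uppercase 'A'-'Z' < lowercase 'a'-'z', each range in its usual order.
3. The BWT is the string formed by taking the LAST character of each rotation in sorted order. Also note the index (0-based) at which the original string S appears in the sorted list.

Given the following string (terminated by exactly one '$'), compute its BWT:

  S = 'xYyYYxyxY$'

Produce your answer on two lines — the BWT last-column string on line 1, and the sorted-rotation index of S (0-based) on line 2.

All 10 rotations (rotation i = S[i:]+S[:i]):
  rot[0] = xYyYYxyxY$
  rot[1] = YyYYxyxY$x
  rot[2] = yYYxyxY$xY
  rot[3] = YYxyxY$xYy
  rot[4] = YxyxY$xYyY
  rot[5] = xyxY$xYyYY
  rot[6] = yxY$xYyYYx
  rot[7] = xY$xYyYYxy
  rot[8] = Y$xYyYYxyx
  rot[9] = $xYyYYxyxY
Sorted (with $ < everything):
  sorted[0] = $xYyYYxyxY  (last char: 'Y')
  sorted[1] = Y$xYyYYxyx  (last char: 'x')
  sorted[2] = YYxyxY$xYy  (last char: 'y')
  sorted[3] = YxyxY$xYyY  (last char: 'Y')
  sorted[4] = YyYYxyxY$x  (last char: 'x')
  sorted[5] = xY$xYyYYxy  (last char: 'y')
  sorted[6] = xYyYYxyxY$  (last char: '$')
  sorted[7] = xyxY$xYyYY  (last char: 'Y')
  sorted[8] = yYYxyxY$xY  (last char: 'Y')
  sorted[9] = yxY$xYyYYx  (last char: 'x')
Last column: YxyYxy$YYx
Original string S is at sorted index 6

Answer: YxyYxy$YYx
6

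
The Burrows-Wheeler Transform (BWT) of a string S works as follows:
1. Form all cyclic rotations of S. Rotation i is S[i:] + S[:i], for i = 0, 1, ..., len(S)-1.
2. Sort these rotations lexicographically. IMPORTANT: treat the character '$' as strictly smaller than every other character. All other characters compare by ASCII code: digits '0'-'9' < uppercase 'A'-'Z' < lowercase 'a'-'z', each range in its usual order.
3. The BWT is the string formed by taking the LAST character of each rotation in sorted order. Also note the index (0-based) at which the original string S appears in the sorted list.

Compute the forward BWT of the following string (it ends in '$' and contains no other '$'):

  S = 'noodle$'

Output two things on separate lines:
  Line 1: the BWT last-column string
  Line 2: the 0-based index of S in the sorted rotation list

All 7 rotations (rotation i = S[i:]+S[:i]):
  rot[0] = noodle$
  rot[1] = oodle$n
  rot[2] = odle$no
  rot[3] = dle$noo
  rot[4] = le$nood
  rot[5] = e$noodl
  rot[6] = $noodle
Sorted (with $ < everything):
  sorted[0] = $noodle  (last char: 'e')
  sorted[1] = dle$noo  (last char: 'o')
  sorted[2] = e$noodl  (last char: 'l')
  sorted[3] = le$nood  (last char: 'd')
  sorted[4] = noodle$  (last char: '$')
  sorted[5] = odle$no  (last char: 'o')
  sorted[6] = oodle$n  (last char: 'n')
Last column: eold$on
Original string S is at sorted index 4

Answer: eold$on
4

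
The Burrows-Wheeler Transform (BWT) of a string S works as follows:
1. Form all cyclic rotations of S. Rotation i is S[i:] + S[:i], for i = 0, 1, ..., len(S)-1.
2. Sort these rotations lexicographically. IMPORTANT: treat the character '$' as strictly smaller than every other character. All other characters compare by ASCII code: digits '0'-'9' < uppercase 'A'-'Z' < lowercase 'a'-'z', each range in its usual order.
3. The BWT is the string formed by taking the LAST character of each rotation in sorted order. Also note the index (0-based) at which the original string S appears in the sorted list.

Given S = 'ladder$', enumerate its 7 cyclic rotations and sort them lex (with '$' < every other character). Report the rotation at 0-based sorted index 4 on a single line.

Answer: er$ladd

Derivation:
All 7 rotations (rotation i = S[i:]+S[:i]):
  rot[0] = ladder$
  rot[1] = adder$l
  rot[2] = dder$la
  rot[3] = der$lad
  rot[4] = er$ladd
  rot[5] = r$ladde
  rot[6] = $ladder
Sorted (with $ < everything):
  sorted[0] = $ladder
  sorted[1] = adder$l
  sorted[2] = dder$la
  sorted[3] = der$lad
  sorted[4] = er$ladd
  sorted[5] = ladder$
  sorted[6] = r$ladde
sorted[4] = er$ladd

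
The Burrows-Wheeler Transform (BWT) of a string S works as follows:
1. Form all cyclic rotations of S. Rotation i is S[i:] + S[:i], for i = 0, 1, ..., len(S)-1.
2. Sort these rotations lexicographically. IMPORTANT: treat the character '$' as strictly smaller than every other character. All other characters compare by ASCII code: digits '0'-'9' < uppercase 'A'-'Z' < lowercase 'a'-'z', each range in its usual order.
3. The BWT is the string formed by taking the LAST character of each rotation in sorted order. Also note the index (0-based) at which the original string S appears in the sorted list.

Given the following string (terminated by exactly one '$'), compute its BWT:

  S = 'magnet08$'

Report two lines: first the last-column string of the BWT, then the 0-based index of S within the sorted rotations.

Answer: 8t0mna$ge
6

Derivation:
All 9 rotations (rotation i = S[i:]+S[:i]):
  rot[0] = magnet08$
  rot[1] = agnet08$m
  rot[2] = gnet08$ma
  rot[3] = net08$mag
  rot[4] = et08$magn
  rot[5] = t08$magne
  rot[6] = 08$magnet
  rot[7] = 8$magnet0
  rot[8] = $magnet08
Sorted (with $ < everything):
  sorted[0] = $magnet08  (last char: '8')
  sorted[1] = 08$magnet  (last char: 't')
  sorted[2] = 8$magnet0  (last char: '0')
  sorted[3] = agnet08$m  (last char: 'm')
  sorted[4] = et08$magn  (last char: 'n')
  sorted[5] = gnet08$ma  (last char: 'a')
  sorted[6] = magnet08$  (last char: '$')
  sorted[7] = net08$mag  (last char: 'g')
  sorted[8] = t08$magne  (last char: 'e')
Last column: 8t0mna$ge
Original string S is at sorted index 6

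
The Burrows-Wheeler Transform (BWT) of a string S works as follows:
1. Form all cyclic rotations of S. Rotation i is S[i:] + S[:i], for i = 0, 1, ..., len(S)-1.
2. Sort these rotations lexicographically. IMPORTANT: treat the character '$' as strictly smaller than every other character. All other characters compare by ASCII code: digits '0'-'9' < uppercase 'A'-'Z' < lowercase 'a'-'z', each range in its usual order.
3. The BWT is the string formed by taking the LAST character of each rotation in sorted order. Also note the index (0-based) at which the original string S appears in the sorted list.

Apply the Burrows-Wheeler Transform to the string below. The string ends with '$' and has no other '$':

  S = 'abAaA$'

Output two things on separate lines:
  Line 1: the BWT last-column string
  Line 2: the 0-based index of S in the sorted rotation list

All 6 rotations (rotation i = S[i:]+S[:i]):
  rot[0] = abAaA$
  rot[1] = bAaA$a
  rot[2] = AaA$ab
  rot[3] = aA$abA
  rot[4] = A$abAa
  rot[5] = $abAaA
Sorted (with $ < everything):
  sorted[0] = $abAaA  (last char: 'A')
  sorted[1] = A$abAa  (last char: 'a')
  sorted[2] = AaA$ab  (last char: 'b')
  sorted[3] = aA$abA  (last char: 'A')
  sorted[4] = abAaA$  (last char: '$')
  sorted[5] = bAaA$a  (last char: 'a')
Last column: AabA$a
Original string S is at sorted index 4

Answer: AabA$a
4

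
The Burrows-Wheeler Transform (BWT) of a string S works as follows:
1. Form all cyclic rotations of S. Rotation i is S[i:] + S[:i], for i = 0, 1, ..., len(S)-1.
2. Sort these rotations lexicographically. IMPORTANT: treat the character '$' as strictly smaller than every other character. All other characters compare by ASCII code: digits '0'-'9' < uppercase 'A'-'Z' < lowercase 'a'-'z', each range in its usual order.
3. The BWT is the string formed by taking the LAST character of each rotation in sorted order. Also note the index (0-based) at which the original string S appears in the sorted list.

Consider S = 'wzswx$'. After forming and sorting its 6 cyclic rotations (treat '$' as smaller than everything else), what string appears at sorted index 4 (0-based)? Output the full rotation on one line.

Answer: x$wzsw

Derivation:
All 6 rotations (rotation i = S[i:]+S[:i]):
  rot[0] = wzswx$
  rot[1] = zswx$w
  rot[2] = swx$wz
  rot[3] = wx$wzs
  rot[4] = x$wzsw
  rot[5] = $wzswx
Sorted (with $ < everything):
  sorted[0] = $wzswx
  sorted[1] = swx$wz
  sorted[2] = wx$wzs
  sorted[3] = wzswx$
  sorted[4] = x$wzsw
  sorted[5] = zswx$w
sorted[4] = x$wzsw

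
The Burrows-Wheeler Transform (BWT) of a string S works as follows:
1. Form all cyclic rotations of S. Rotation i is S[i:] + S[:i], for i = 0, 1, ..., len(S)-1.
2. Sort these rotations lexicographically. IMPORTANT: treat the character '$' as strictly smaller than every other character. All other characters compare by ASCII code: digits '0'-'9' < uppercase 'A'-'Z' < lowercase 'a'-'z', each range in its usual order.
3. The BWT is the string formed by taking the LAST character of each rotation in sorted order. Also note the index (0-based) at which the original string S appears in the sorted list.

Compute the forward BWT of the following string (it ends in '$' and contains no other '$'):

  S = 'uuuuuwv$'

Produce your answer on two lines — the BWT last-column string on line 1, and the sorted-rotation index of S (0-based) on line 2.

Answer: v$uuuuwu
1

Derivation:
All 8 rotations (rotation i = S[i:]+S[:i]):
  rot[0] = uuuuuwv$
  rot[1] = uuuuwv$u
  rot[2] = uuuwv$uu
  rot[3] = uuwv$uuu
  rot[4] = uwv$uuuu
  rot[5] = wv$uuuuu
  rot[6] = v$uuuuuw
  rot[7] = $uuuuuwv
Sorted (with $ < everything):
  sorted[0] = $uuuuuwv  (last char: 'v')
  sorted[1] = uuuuuwv$  (last char: '$')
  sorted[2] = uuuuwv$u  (last char: 'u')
  sorted[3] = uuuwv$uu  (last char: 'u')
  sorted[4] = uuwv$uuu  (last char: 'u')
  sorted[5] = uwv$uuuu  (last char: 'u')
  sorted[6] = v$uuuuuw  (last char: 'w')
  sorted[7] = wv$uuuuu  (last char: 'u')
Last column: v$uuuuwu
Original string S is at sorted index 1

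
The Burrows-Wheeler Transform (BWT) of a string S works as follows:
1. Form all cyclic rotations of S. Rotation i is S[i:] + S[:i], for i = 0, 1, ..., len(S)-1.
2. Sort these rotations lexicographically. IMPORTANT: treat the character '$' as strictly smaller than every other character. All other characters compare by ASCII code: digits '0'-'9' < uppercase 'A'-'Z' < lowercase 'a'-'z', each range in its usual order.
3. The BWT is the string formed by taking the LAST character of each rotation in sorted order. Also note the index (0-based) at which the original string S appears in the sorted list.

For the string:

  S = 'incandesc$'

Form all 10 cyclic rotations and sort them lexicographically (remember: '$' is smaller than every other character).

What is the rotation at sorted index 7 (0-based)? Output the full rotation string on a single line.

All 10 rotations (rotation i = S[i:]+S[:i]):
  rot[0] = incandesc$
  rot[1] = ncandesc$i
  rot[2] = candesc$in
  rot[3] = andesc$inc
  rot[4] = ndesc$inca
  rot[5] = desc$incan
  rot[6] = esc$incand
  rot[7] = sc$incande
  rot[8] = c$incandes
  rot[9] = $incandesc
Sorted (with $ < everything):
  sorted[0] = $incandesc
  sorted[1] = andesc$inc
  sorted[2] = c$incandes
  sorted[3] = candesc$in
  sorted[4] = desc$incan
  sorted[5] = esc$incand
  sorted[6] = incandesc$
  sorted[7] = ncandesc$i
  sorted[8] = ndesc$inca
  sorted[9] = sc$incande
sorted[7] = ncandesc$i

Answer: ncandesc$i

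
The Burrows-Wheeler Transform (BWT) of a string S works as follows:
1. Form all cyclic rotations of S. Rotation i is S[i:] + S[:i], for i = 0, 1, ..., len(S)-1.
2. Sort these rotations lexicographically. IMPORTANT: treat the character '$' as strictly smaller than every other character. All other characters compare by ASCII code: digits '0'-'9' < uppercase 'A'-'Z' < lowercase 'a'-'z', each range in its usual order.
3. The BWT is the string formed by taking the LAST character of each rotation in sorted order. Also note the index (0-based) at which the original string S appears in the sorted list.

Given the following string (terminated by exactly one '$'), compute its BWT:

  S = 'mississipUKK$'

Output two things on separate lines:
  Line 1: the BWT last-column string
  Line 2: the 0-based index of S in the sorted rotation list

All 13 rotations (rotation i = S[i:]+S[:i]):
  rot[0] = mississipUKK$
  rot[1] = ississipUKK$m
  rot[2] = ssissipUKK$mi
  rot[3] = sissipUKK$mis
  rot[4] = issipUKK$miss
  rot[5] = ssipUKK$missi
  rot[6] = sipUKK$missis
  rot[7] = ipUKK$mississ
  rot[8] = pUKK$mississi
  rot[9] = UKK$mississip
  rot[10] = KK$mississipU
  rot[11] = K$mississipUK
  rot[12] = $mississipUKK
Sorted (with $ < everything):
  sorted[0] = $mississipUKK  (last char: 'K')
  sorted[1] = K$mississipUK  (last char: 'K')
  sorted[2] = KK$mississipU  (last char: 'U')
  sorted[3] = UKK$mississip  (last char: 'p')
  sorted[4] = ipUKK$mississ  (last char: 's')
  sorted[5] = issipUKK$miss  (last char: 's')
  sorted[6] = ississipUKK$m  (last char: 'm')
  sorted[7] = mississipUKK$  (last char: '$')
  sorted[8] = pUKK$mississi  (last char: 'i')
  sorted[9] = sipUKK$missis  (last char: 's')
  sorted[10] = sissipUKK$mis  (last char: 's')
  sorted[11] = ssipUKK$missi  (last char: 'i')
  sorted[12] = ssissipUKK$mi  (last char: 'i')
Last column: KKUpssm$issii
Original string S is at sorted index 7

Answer: KKUpssm$issii
7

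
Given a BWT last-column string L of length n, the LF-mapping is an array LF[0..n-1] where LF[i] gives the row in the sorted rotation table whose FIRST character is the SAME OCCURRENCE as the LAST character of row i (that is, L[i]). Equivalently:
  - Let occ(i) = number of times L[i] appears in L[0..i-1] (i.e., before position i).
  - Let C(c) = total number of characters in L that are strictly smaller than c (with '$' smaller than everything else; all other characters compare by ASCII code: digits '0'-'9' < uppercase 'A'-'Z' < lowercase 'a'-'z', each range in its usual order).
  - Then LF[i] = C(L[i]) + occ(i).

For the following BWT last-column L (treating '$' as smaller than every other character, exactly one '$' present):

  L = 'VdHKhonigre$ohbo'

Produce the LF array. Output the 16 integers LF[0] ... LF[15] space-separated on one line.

Char counts: '$':1, 'H':1, 'K':1, 'V':1, 'b':1, 'd':1, 'e':1, 'g':1, 'h':2, 'i':1, 'n':1, 'o':3, 'r':1
C (first-col start): C('$')=0, C('H')=1, C('K')=2, C('V')=3, C('b')=4, C('d')=5, C('e')=6, C('g')=7, C('h')=8, C('i')=10, C('n')=11, C('o')=12, C('r')=15
L[0]='V': occ=0, LF[0]=C('V')+0=3+0=3
L[1]='d': occ=0, LF[1]=C('d')+0=5+0=5
L[2]='H': occ=0, LF[2]=C('H')+0=1+0=1
L[3]='K': occ=0, LF[3]=C('K')+0=2+0=2
L[4]='h': occ=0, LF[4]=C('h')+0=8+0=8
L[5]='o': occ=0, LF[5]=C('o')+0=12+0=12
L[6]='n': occ=0, LF[6]=C('n')+0=11+0=11
L[7]='i': occ=0, LF[7]=C('i')+0=10+0=10
L[8]='g': occ=0, LF[8]=C('g')+0=7+0=7
L[9]='r': occ=0, LF[9]=C('r')+0=15+0=15
L[10]='e': occ=0, LF[10]=C('e')+0=6+0=6
L[11]='$': occ=0, LF[11]=C('$')+0=0+0=0
L[12]='o': occ=1, LF[12]=C('o')+1=12+1=13
L[13]='h': occ=1, LF[13]=C('h')+1=8+1=9
L[14]='b': occ=0, LF[14]=C('b')+0=4+0=4
L[15]='o': occ=2, LF[15]=C('o')+2=12+2=14

Answer: 3 5 1 2 8 12 11 10 7 15 6 0 13 9 4 14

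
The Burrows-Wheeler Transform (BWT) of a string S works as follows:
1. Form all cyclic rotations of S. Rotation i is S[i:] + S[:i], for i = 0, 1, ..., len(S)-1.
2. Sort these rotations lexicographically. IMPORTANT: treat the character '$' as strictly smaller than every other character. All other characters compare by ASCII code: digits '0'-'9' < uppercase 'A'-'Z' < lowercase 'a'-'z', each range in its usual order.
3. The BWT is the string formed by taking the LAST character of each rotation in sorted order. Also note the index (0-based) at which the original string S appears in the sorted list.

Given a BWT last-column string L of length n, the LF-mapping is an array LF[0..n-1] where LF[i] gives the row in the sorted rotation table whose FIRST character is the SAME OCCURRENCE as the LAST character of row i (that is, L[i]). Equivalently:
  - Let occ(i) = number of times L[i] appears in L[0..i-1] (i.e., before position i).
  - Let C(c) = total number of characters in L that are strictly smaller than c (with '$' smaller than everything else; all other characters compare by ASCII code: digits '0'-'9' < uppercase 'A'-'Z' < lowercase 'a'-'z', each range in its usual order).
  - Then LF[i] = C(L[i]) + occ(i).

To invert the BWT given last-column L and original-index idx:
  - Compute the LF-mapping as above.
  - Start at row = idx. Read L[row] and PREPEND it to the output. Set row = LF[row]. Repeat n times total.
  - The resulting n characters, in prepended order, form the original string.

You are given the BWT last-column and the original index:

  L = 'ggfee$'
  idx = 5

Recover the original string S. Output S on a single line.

Answer: gefeg$

Derivation:
LF mapping: 4 5 3 1 2 0
Walk LF starting at row 5, prepending L[row]:
  step 1: row=5, L[5]='$', prepend. Next row=LF[5]=0
  step 2: row=0, L[0]='g', prepend. Next row=LF[0]=4
  step 3: row=4, L[4]='e', prepend. Next row=LF[4]=2
  step 4: row=2, L[2]='f', prepend. Next row=LF[2]=3
  step 5: row=3, L[3]='e', prepend. Next row=LF[3]=1
  step 6: row=1, L[1]='g', prepend. Next row=LF[1]=5
Reversed output: gefeg$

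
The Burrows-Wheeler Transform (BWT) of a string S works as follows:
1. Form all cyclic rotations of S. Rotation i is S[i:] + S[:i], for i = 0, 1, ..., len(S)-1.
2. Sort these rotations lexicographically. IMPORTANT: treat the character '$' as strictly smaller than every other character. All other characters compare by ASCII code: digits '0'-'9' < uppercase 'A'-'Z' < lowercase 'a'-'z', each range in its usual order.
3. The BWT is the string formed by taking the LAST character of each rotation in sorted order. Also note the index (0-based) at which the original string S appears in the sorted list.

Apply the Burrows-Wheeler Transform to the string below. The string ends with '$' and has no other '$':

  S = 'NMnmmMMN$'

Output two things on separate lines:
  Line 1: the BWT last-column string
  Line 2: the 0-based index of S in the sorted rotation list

Answer: NmMNM$mnM
5

Derivation:
All 9 rotations (rotation i = S[i:]+S[:i]):
  rot[0] = NMnmmMMN$
  rot[1] = MnmmMMN$N
  rot[2] = nmmMMN$NM
  rot[3] = mmMMN$NMn
  rot[4] = mMMN$NMnm
  rot[5] = MMN$NMnmm
  rot[6] = MN$NMnmmM
  rot[7] = N$NMnmmMM
  rot[8] = $NMnmmMMN
Sorted (with $ < everything):
  sorted[0] = $NMnmmMMN  (last char: 'N')
  sorted[1] = MMN$NMnmm  (last char: 'm')
  sorted[2] = MN$NMnmmM  (last char: 'M')
  sorted[3] = MnmmMMN$N  (last char: 'N')
  sorted[4] = N$NMnmmMM  (last char: 'M')
  sorted[5] = NMnmmMMN$  (last char: '$')
  sorted[6] = mMMN$NMnm  (last char: 'm')
  sorted[7] = mmMMN$NMn  (last char: 'n')
  sorted[8] = nmmMMN$NM  (last char: 'M')
Last column: NmMNM$mnM
Original string S is at sorted index 5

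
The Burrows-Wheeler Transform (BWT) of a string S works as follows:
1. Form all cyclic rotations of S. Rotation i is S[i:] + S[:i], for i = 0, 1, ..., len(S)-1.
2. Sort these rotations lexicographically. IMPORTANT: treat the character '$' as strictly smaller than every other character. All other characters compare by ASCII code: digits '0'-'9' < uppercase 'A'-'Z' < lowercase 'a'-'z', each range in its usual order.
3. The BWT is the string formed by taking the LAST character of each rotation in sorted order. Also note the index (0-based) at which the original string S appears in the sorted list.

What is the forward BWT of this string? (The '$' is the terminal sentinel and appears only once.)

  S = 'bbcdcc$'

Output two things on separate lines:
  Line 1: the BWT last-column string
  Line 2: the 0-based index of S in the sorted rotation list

Answer: c$bcdbc
1

Derivation:
All 7 rotations (rotation i = S[i:]+S[:i]):
  rot[0] = bbcdcc$
  rot[1] = bcdcc$b
  rot[2] = cdcc$bb
  rot[3] = dcc$bbc
  rot[4] = cc$bbcd
  rot[5] = c$bbcdc
  rot[6] = $bbcdcc
Sorted (with $ < everything):
  sorted[0] = $bbcdcc  (last char: 'c')
  sorted[1] = bbcdcc$  (last char: '$')
  sorted[2] = bcdcc$b  (last char: 'b')
  sorted[3] = c$bbcdc  (last char: 'c')
  sorted[4] = cc$bbcd  (last char: 'd')
  sorted[5] = cdcc$bb  (last char: 'b')
  sorted[6] = dcc$bbc  (last char: 'c')
Last column: c$bcdbc
Original string S is at sorted index 1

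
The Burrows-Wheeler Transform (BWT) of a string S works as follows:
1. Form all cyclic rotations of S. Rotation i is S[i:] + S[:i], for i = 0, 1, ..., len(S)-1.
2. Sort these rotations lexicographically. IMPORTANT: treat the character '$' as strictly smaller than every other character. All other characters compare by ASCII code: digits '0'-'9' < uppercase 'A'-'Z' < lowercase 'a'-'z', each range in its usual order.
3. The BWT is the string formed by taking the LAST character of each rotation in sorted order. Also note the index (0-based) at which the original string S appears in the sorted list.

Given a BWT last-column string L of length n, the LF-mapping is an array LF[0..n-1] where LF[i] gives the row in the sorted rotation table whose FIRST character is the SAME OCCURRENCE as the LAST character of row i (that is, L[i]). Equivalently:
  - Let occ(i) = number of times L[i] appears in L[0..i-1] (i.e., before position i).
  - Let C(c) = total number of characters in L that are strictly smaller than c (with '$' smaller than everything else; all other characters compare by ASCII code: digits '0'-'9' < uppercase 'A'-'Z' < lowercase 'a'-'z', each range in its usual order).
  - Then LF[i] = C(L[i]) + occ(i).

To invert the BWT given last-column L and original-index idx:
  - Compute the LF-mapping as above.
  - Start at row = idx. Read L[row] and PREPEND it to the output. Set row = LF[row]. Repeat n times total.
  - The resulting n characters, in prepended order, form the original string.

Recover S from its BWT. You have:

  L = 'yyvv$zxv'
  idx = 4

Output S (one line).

LF mapping: 5 6 1 2 0 7 4 3
Walk LF starting at row 4, prepending L[row]:
  step 1: row=4, L[4]='$', prepend. Next row=LF[4]=0
  step 2: row=0, L[0]='y', prepend. Next row=LF[0]=5
  step 3: row=5, L[5]='z', prepend. Next row=LF[5]=7
  step 4: row=7, L[7]='v', prepend. Next row=LF[7]=3
  step 5: row=3, L[3]='v', prepend. Next row=LF[3]=2
  step 6: row=2, L[2]='v', prepend. Next row=LF[2]=1
  step 7: row=1, L[1]='y', prepend. Next row=LF[1]=6
  step 8: row=6, L[6]='x', prepend. Next row=LF[6]=4
Reversed output: xyvvvzy$

Answer: xyvvvzy$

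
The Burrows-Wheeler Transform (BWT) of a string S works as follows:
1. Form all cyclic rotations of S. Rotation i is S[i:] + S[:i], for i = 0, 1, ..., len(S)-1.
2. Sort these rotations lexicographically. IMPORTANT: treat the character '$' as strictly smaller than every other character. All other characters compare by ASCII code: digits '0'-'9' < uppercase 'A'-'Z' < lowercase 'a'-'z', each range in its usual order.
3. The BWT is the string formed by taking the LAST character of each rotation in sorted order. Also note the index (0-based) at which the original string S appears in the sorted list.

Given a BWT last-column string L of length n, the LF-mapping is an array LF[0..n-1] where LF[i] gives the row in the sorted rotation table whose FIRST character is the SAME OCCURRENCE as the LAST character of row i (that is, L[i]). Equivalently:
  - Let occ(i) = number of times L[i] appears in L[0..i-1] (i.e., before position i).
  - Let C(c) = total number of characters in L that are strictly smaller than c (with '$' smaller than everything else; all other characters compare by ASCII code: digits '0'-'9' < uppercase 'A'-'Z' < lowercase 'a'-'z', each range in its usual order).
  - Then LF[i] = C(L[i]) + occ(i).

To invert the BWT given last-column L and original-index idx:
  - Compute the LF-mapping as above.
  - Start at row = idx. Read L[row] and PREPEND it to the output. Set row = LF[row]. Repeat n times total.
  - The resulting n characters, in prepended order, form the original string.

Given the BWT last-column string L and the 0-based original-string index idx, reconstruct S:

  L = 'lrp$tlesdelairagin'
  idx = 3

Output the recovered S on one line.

Answer: disintegrparallel$

Derivation:
LF mapping: 9 14 13 0 17 10 4 16 3 5 11 1 7 15 2 6 8 12
Walk LF starting at row 3, prepending L[row]:
  step 1: row=3, L[3]='$', prepend. Next row=LF[3]=0
  step 2: row=0, L[0]='l', prepend. Next row=LF[0]=9
  step 3: row=9, L[9]='e', prepend. Next row=LF[9]=5
  step 4: row=5, L[5]='l', prepend. Next row=LF[5]=10
  step 5: row=10, L[10]='l', prepend. Next row=LF[10]=11
  step 6: row=11, L[11]='a', prepend. Next row=LF[11]=1
  step 7: row=1, L[1]='r', prepend. Next row=LF[1]=14
  step 8: row=14, L[14]='a', prepend. Next row=LF[14]=2
  step 9: row=2, L[2]='p', prepend. Next row=LF[2]=13
  step 10: row=13, L[13]='r', prepend. Next row=LF[13]=15
  step 11: row=15, L[15]='g', prepend. Next row=LF[15]=6
  step 12: row=6, L[6]='e', prepend. Next row=LF[6]=4
  step 13: row=4, L[4]='t', prepend. Next row=LF[4]=17
  step 14: row=17, L[17]='n', prepend. Next row=LF[17]=12
  step 15: row=12, L[12]='i', prepend. Next row=LF[12]=7
  step 16: row=7, L[7]='s', prepend. Next row=LF[7]=16
  step 17: row=16, L[16]='i', prepend. Next row=LF[16]=8
  step 18: row=8, L[8]='d', prepend. Next row=LF[8]=3
Reversed output: disintegrparallel$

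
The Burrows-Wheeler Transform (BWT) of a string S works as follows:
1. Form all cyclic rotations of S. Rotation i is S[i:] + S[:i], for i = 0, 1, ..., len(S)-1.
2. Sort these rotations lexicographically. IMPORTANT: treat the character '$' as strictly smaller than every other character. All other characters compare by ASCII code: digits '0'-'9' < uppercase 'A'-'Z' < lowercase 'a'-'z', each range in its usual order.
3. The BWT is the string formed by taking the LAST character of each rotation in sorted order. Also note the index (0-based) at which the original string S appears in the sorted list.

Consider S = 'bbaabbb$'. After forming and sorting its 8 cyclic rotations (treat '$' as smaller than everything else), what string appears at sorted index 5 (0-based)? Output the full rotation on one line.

Answer: bb$bbaab

Derivation:
All 8 rotations (rotation i = S[i:]+S[:i]):
  rot[0] = bbaabbb$
  rot[1] = baabbb$b
  rot[2] = aabbb$bb
  rot[3] = abbb$bba
  rot[4] = bbb$bbaa
  rot[5] = bb$bbaab
  rot[6] = b$bbaabb
  rot[7] = $bbaabbb
Sorted (with $ < everything):
  sorted[0] = $bbaabbb
  sorted[1] = aabbb$bb
  sorted[2] = abbb$bba
  sorted[3] = b$bbaabb
  sorted[4] = baabbb$b
  sorted[5] = bb$bbaab
  sorted[6] = bbaabbb$
  sorted[7] = bbb$bbaa
sorted[5] = bb$bbaab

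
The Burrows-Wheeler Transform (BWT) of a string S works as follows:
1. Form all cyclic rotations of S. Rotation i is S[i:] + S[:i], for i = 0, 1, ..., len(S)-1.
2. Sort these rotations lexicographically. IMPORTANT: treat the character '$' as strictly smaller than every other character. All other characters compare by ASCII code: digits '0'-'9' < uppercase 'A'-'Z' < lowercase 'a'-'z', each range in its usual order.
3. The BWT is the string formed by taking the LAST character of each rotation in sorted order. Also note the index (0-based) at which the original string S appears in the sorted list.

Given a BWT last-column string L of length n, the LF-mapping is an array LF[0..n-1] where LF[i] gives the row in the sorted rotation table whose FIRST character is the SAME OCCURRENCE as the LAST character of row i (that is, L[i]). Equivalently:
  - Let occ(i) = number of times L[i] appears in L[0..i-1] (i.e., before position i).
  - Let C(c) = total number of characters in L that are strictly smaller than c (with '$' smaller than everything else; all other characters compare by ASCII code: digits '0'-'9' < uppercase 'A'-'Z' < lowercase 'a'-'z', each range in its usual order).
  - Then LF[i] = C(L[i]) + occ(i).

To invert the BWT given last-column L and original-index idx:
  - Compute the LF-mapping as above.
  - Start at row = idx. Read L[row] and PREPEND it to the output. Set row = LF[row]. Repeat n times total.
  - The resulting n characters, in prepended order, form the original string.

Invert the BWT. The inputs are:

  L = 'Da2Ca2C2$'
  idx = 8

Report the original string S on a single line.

Answer: aC2a22CD$

Derivation:
LF mapping: 6 7 1 4 8 2 5 3 0
Walk LF starting at row 8, prepending L[row]:
  step 1: row=8, L[8]='$', prepend. Next row=LF[8]=0
  step 2: row=0, L[0]='D', prepend. Next row=LF[0]=6
  step 3: row=6, L[6]='C', prepend. Next row=LF[6]=5
  step 4: row=5, L[5]='2', prepend. Next row=LF[5]=2
  step 5: row=2, L[2]='2', prepend. Next row=LF[2]=1
  step 6: row=1, L[1]='a', prepend. Next row=LF[1]=7
  step 7: row=7, L[7]='2', prepend. Next row=LF[7]=3
  step 8: row=3, L[3]='C', prepend. Next row=LF[3]=4
  step 9: row=4, L[4]='a', prepend. Next row=LF[4]=8
Reversed output: aC2a22CD$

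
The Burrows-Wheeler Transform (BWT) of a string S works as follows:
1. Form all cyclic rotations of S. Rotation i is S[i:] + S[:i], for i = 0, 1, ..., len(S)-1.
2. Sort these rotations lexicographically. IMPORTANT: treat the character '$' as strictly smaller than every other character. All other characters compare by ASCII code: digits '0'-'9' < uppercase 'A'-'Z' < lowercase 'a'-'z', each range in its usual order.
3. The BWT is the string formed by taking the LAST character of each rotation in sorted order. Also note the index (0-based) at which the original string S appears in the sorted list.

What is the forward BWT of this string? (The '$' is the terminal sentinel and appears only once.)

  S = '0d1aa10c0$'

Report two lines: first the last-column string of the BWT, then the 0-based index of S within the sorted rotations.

Answer: 0c1$ada100
3

Derivation:
All 10 rotations (rotation i = S[i:]+S[:i]):
  rot[0] = 0d1aa10c0$
  rot[1] = d1aa10c0$0
  rot[2] = 1aa10c0$0d
  rot[3] = aa10c0$0d1
  rot[4] = a10c0$0d1a
  rot[5] = 10c0$0d1aa
  rot[6] = 0c0$0d1aa1
  rot[7] = c0$0d1aa10
  rot[8] = 0$0d1aa10c
  rot[9] = $0d1aa10c0
Sorted (with $ < everything):
  sorted[0] = $0d1aa10c0  (last char: '0')
  sorted[1] = 0$0d1aa10c  (last char: 'c')
  sorted[2] = 0c0$0d1aa1  (last char: '1')
  sorted[3] = 0d1aa10c0$  (last char: '$')
  sorted[4] = 10c0$0d1aa  (last char: 'a')
  sorted[5] = 1aa10c0$0d  (last char: 'd')
  sorted[6] = a10c0$0d1a  (last char: 'a')
  sorted[7] = aa10c0$0d1  (last char: '1')
  sorted[8] = c0$0d1aa10  (last char: '0')
  sorted[9] = d1aa10c0$0  (last char: '0')
Last column: 0c1$ada100
Original string S is at sorted index 3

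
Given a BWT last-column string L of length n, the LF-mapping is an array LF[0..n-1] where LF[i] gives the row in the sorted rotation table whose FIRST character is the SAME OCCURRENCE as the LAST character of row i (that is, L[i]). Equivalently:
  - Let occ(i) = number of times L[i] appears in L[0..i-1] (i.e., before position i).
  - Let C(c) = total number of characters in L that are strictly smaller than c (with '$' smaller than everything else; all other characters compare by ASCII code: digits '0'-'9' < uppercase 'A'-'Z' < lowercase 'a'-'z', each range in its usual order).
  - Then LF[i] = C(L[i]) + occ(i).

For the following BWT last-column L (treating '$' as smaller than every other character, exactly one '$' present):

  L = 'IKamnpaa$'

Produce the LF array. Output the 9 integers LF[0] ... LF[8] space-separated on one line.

Char counts: '$':1, 'I':1, 'K':1, 'a':3, 'm':1, 'n':1, 'p':1
C (first-col start): C('$')=0, C('I')=1, C('K')=2, C('a')=3, C('m')=6, C('n')=7, C('p')=8
L[0]='I': occ=0, LF[0]=C('I')+0=1+0=1
L[1]='K': occ=0, LF[1]=C('K')+0=2+0=2
L[2]='a': occ=0, LF[2]=C('a')+0=3+0=3
L[3]='m': occ=0, LF[3]=C('m')+0=6+0=6
L[4]='n': occ=0, LF[4]=C('n')+0=7+0=7
L[5]='p': occ=0, LF[5]=C('p')+0=8+0=8
L[6]='a': occ=1, LF[6]=C('a')+1=3+1=4
L[7]='a': occ=2, LF[7]=C('a')+2=3+2=5
L[8]='$': occ=0, LF[8]=C('$')+0=0+0=0

Answer: 1 2 3 6 7 8 4 5 0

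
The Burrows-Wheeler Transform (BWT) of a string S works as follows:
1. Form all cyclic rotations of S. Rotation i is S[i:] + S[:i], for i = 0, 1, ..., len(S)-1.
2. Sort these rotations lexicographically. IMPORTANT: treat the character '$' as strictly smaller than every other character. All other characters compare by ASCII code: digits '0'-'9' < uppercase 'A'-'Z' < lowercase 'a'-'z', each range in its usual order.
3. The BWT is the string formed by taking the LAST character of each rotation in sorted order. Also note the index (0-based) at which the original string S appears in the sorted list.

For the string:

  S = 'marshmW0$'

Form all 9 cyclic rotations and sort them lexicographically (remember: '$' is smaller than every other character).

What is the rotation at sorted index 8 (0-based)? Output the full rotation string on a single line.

All 9 rotations (rotation i = S[i:]+S[:i]):
  rot[0] = marshmW0$
  rot[1] = arshmW0$m
  rot[2] = rshmW0$ma
  rot[3] = shmW0$mar
  rot[4] = hmW0$mars
  rot[5] = mW0$marsh
  rot[6] = W0$marshm
  rot[7] = 0$marshmW
  rot[8] = $marshmW0
Sorted (with $ < everything):
  sorted[0] = $marshmW0
  sorted[1] = 0$marshmW
  sorted[2] = W0$marshm
  sorted[3] = arshmW0$m
  sorted[4] = hmW0$mars
  sorted[5] = mW0$marsh
  sorted[6] = marshmW0$
  sorted[7] = rshmW0$ma
  sorted[8] = shmW0$mar
sorted[8] = shmW0$mar

Answer: shmW0$mar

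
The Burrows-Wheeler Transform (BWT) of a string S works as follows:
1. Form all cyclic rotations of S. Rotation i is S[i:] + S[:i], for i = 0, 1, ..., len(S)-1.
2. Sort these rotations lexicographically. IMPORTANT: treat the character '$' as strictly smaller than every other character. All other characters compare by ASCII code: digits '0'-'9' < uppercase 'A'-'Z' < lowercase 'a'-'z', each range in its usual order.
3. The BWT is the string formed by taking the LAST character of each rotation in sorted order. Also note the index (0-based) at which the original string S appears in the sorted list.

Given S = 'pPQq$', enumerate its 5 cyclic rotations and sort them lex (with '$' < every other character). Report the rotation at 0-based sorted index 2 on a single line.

All 5 rotations (rotation i = S[i:]+S[:i]):
  rot[0] = pPQq$
  rot[1] = PQq$p
  rot[2] = Qq$pP
  rot[3] = q$pPQ
  rot[4] = $pPQq
Sorted (with $ < everything):
  sorted[0] = $pPQq
  sorted[1] = PQq$p
  sorted[2] = Qq$pP
  sorted[3] = pPQq$
  sorted[4] = q$pPQ
sorted[2] = Qq$pP

Answer: Qq$pP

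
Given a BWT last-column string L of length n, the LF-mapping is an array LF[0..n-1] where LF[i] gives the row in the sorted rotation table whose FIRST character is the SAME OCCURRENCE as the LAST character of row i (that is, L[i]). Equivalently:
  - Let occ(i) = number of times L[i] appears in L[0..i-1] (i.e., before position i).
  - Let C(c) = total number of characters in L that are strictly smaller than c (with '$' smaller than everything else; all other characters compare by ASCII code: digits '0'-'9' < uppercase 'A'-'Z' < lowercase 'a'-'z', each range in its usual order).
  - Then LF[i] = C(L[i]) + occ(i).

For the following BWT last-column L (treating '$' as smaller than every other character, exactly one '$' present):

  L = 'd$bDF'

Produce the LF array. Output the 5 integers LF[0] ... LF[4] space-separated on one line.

Answer: 4 0 3 1 2

Derivation:
Char counts: '$':1, 'D':1, 'F':1, 'b':1, 'd':1
C (first-col start): C('$')=0, C('D')=1, C('F')=2, C('b')=3, C('d')=4
L[0]='d': occ=0, LF[0]=C('d')+0=4+0=4
L[1]='$': occ=0, LF[1]=C('$')+0=0+0=0
L[2]='b': occ=0, LF[2]=C('b')+0=3+0=3
L[3]='D': occ=0, LF[3]=C('D')+0=1+0=1
L[4]='F': occ=0, LF[4]=C('F')+0=2+0=2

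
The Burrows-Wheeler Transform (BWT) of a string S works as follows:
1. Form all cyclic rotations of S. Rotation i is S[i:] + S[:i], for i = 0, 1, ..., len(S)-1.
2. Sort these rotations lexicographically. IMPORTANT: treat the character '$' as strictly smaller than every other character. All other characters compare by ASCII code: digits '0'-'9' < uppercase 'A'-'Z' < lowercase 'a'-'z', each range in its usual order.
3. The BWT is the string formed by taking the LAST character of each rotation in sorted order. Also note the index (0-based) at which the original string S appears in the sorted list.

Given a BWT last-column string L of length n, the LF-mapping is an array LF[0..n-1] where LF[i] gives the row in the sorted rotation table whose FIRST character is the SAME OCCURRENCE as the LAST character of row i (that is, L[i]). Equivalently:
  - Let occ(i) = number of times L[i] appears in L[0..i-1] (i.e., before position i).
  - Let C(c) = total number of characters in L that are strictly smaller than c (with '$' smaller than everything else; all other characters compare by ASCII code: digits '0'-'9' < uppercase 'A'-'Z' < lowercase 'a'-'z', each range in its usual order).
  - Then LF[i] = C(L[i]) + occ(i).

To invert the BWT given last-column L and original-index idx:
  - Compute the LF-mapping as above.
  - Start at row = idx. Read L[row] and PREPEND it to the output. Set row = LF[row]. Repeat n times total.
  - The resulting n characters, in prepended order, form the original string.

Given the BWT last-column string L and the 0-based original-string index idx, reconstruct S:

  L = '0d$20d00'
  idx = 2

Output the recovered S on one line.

Answer: 00d20d0$

Derivation:
LF mapping: 1 6 0 5 2 7 3 4
Walk LF starting at row 2, prepending L[row]:
  step 1: row=2, L[2]='$', prepend. Next row=LF[2]=0
  step 2: row=0, L[0]='0', prepend. Next row=LF[0]=1
  step 3: row=1, L[1]='d', prepend. Next row=LF[1]=6
  step 4: row=6, L[6]='0', prepend. Next row=LF[6]=3
  step 5: row=3, L[3]='2', prepend. Next row=LF[3]=5
  step 6: row=5, L[5]='d', prepend. Next row=LF[5]=7
  step 7: row=7, L[7]='0', prepend. Next row=LF[7]=4
  step 8: row=4, L[4]='0', prepend. Next row=LF[4]=2
Reversed output: 00d20d0$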